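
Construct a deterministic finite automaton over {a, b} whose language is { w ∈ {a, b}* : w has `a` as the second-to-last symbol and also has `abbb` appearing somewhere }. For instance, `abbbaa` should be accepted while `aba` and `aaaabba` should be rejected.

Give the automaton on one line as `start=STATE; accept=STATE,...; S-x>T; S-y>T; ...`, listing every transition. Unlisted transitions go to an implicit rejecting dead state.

start=s0; accept=s6,s7; s0-a>s1; s0-b>s0; s1-a>s1; s1-b>s2; s2-a>s1; s2-b>s3; s3-a>s1; s3-b>s4; s4-a>s5; s4-b>s4; s5-a>s6; s5-b>s7; s6-a>s6; s6-b>s7; s7-a>s5; s7-b>s4

Run two small machines in parallel and take their product. One (7 states) tracks the last 2 symbols read; the other (5 states) tracks whether and how much of `abbb` has been seen. Each combined state is a pair, one component from each; accept when both components accept. Equivalent product states are then merged.
        a   b  
>  s0   s1  s0 
   s1   s1  s2 
   s2   s1  s3 
   s3   s1  s4 
   s4   s5  s4 
   s5   s6  s7 
 * s6   s6  s7 
 * s7   s5  s4 
(> = start, * = accepting)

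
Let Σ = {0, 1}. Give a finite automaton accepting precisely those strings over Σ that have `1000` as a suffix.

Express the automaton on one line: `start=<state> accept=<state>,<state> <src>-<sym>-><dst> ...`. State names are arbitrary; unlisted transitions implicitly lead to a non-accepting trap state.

Let each state record the length of the longest suffix of the input read so far that is also a prefix of `1000`. B means the last symbol is `1`; C means the last 2 symbols are `10`; D means the last 3 symbols are `100`; E means the last 4 symbols are `1000`. Accept only at E, where the string currently ends in `1000`.
With 5 states:
       0  1 
>  A   A  B 
   B   C  B 
   C   D  B 
   D   E  B 
 * E   A  B 
(> = start, * = accepting)

start=A accept=E A-0->A A-1->B B-0->C B-1->B C-0->D C-1->B D-0->E D-1->B E-0->A E-1->B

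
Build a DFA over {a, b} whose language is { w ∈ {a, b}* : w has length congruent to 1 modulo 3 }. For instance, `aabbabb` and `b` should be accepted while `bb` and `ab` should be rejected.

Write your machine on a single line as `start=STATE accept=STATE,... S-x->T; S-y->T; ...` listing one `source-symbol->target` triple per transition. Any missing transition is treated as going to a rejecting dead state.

start=s0; accept=s1; s0-a->s1; s0-b->s1; s1-a->s2; s1-b->s2; s2-a->s0; s2-b->s0

Only the length mod 3 matters, so use a 3-cycle: from any state, every input symbol moves to the next state, wrapping s2 back to s0. Mark s1 accepting.
3 states suffice.
        a   b  
>  s0   s1  s1 
 * s1   s2  s2 
   s2   s0  s0 
(> = start, * = accepting)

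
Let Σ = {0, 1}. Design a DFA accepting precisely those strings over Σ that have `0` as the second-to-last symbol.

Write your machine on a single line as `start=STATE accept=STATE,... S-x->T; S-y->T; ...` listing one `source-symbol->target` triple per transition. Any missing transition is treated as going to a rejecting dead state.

start=q0; accept=q3,q4; q0-0->q1; q0-1->q2; q1-0->q3; q1-1->q4; q2-0->q5; q2-1->q6; q3-0->q3; q3-1->q4; q4-0->q5; q4-1->q6; q5-0->q3; q5-1->q4; q6-0->q5; q6-1->q6

Because acceptance depends on a position counted from the end, the machine has to buffer the most recent 2 symbols. Make each state the string of the last up-to-2 symbols read; on input `x` shift the window left and append `x`. Accept when the buffered window has length 2 and begins with `0`.
A 7-state machine:
        0   1  
>  q0   q1  q2 
   q1   q3  q4 
   q2   q5  q6 
 * q3   q3  q4 
 * q4   q5  q6 
   q5   q3  q4 
   q6   q5  q6 
(> = start, * = accepting)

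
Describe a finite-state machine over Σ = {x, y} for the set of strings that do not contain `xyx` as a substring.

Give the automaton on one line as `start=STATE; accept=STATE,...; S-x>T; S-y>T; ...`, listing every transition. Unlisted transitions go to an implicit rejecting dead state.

This is the complement of 'contains `xyx`'. Use the same substring-matching states — q0 through q3 holding how much of `xyx` has just been matched — but flip the accepting set: everything except the trap q3 accepts.
A 4-state machine:
        x   y  
>* q0   q1  q0 
 * q1   q1  q2 
 * q2   q3  q0 
   q3   q3  q3 
(> = start, * = accepting)

start=q0; accept=q0,q1,q2; q0-x>q1; q0-y>q0; q1-x>q1; q1-y>q2; q2-x>q3; q2-y>q0; q3-x>q3; q3-y>q3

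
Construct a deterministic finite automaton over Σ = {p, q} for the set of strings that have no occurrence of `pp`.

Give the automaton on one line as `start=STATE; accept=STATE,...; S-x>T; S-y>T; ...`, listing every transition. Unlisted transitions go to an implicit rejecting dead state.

Track partial matches of the forbidden pattern `pp`. State S2 is a dead state reached once `pp` has occurred; every other state accepts. S0 means no part of `pp` is currently matched.
        p   q  
>* S0   S1  S0 
 * S1   S2  S0 
   S2   S2  S2 
(> = start, * = accepting)

start=S0; accept=S0,S1; S0-p>S1; S0-q>S0; S1-p>S2; S1-q>S0; S2-p>S2; S2-q>S2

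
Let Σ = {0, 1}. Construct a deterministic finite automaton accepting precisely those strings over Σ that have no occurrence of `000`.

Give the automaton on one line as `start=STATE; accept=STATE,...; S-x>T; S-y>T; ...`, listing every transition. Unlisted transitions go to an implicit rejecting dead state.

This is the complement of 'contains `000`'. Use the same substring-matching states — q0 through q3 holding how much of `000` has just been matched — but flip the accepting set: everything except the trap q3 accepts.
With 4 states:
        0   1  
>* q0   q1  q0 
 * q1   q2  q0 
 * q2   q3  q0 
   q3   q3  q3 
(> = start, * = accepting)

start=q0; accept=q0,q1,q2; q0-0>q1; q0-1>q0; q1-0>q2; q1-1>q0; q2-0>q3; q2-1>q0; q3-0>q3; q3-1>q3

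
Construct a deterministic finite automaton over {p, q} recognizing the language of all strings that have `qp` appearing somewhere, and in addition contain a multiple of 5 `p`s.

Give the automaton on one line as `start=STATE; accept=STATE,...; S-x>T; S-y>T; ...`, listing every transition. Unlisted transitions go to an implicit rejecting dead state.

start=S0; accept=S14; S0-p>S1; S0-q>S2; S1-p>S3; S1-q>S4; S2-p>S5; S2-q>S2; S3-p>S6; S3-q>S7; S4-p>S8; S4-q>S4; S5-p>S8; S5-q>S5; S6-p>S9; S6-q>S10; S7-p>S11; S7-q>S7; S8-p>S11; S8-q>S8; S9-p>S0; S9-q>S12; S10-p>S13; S10-q>S10; S11-p>S13; S11-q>S11; S12-p>S14; S12-q>S12; S13-p>S14; S13-q>S13; S14-p>S5; S14-q>S14

Run two small machines in parallel and take their product. The first has 3 states tracking whether and how much of `qp` has been seen; the second has 5 states tracking the count of `p`s modulo 5. A product state is a pair (one from each), accepting exactly when both do.
A 15-state machine:
          p    q  
>  S0     S1   S2 
   S1     S3   S4 
   S2     S5   S2 
   S3     S6   S7 
   S4     S8   S4 
   S5     S8   S5 
   S6     S9  S10 
   S7    S11   S7 
   S8    S11   S8 
   S9     S0  S12 
   S10   S13  S10 
   S11   S13  S11 
   S12   S14  S12 
   S13   S14  S13 
 * S14    S5  S14 
(> = start, * = accepting)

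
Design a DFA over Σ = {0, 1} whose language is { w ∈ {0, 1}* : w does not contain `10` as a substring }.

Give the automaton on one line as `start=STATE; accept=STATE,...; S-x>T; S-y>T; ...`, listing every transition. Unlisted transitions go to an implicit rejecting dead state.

Track partial matches of the forbidden pattern `10`. State C is a dead state reached once `10` has occurred; every other state accepts. A means no part of `10` is currently matched.
3 states suffice.
       0  1 
>* A   A  B 
 * B   C  B 
   C   C  C 
(> = start, * = accepting)

start=A; accept=A,B; A-0>A; A-1>B; B-0>C; B-1>B; C-0>C; C-1>C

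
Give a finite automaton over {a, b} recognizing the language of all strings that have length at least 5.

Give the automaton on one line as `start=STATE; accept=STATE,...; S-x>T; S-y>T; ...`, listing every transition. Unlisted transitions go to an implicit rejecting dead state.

start=q0; accept=q5,q6; q0-a>q1; q0-b>q1; q1-a>q2; q1-b>q2; q2-a>q3; q2-b>q3; q3-a>q4; q3-b>q4; q4-a>q5; q4-b>q5; q5-a>q6; q5-b>q6; q6-a>q6; q6-b>q6

Count input length up to 6: every symbol moves from q0 toward q6, which means 'more than 5' and absorbs. Accept from {q5, q6}.
7 states suffice.
        a   b  
>  q0   q1  q1 
   q1   q2  q2 
   q2   q3  q3 
   q3   q4  q4 
   q4   q5  q5 
 * q5   q6  q6 
 * q6   q6  q6 
(> = start, * = accepting)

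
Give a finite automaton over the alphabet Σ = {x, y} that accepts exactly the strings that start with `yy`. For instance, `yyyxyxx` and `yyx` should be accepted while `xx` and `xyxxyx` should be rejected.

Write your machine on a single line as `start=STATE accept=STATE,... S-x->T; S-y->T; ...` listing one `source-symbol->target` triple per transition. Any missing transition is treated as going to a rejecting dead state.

start=q0; accept=q2; q0-x->q3; q0-y->q1; q1-x->q3; q1-y->q2; q2-x->q2; q2-y->q2; q3-x->q3; q3-y->q3

Check the first 2 symbols one by one: q0 through q1 record how many have matched `yy` so far; any wrong symbol goes to the dead state q3. After all 2 match we enter the accepting sink q2.
4 states suffice.
        x   y  
>  q0   q3  q1 
   q1   q3  q2 
 * q2   q2  q2 
   q3   q3  q3 
(> = start, * = accepting)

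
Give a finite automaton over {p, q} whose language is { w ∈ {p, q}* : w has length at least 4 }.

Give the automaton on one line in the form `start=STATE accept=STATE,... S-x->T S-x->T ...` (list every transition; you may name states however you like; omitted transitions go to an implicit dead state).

Count input length up to 5: every symbol moves from s0 toward s5, which means 'more than 4' and absorbs. Accept from {s4, s5}.
A 6-state machine:
        p   q  
>  s0   s1  s1 
   s1   s2  s2 
   s2   s3  s3 
   s3   s4  s4 
 * s4   s5  s5 
 * s5   s5  s5 
(> = start, * = accepting)

start=s0 accept=s4,s5 s0-p->s1 s0-q->s1 s1-p->s2 s1-q->s2 s2-p->s3 s2-q->s3 s3-p->s4 s3-q->s4 s4-p->s5 s4-q->s5 s5-p->s5 s5-q->s5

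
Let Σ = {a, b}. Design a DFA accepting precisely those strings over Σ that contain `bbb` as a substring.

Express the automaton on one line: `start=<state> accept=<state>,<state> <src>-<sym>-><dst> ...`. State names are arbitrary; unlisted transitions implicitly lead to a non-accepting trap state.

start=q0 accept=q3 q0-a->q0 q0-b->q1 q1-a->q0 q1-b->q2 q2-a->q0 q2-b->q3 q3-a->q3 q3-b->q3

States q0..q2 record the length of the longest prefix of `bbb` that matches the current input suffix. Reaching q3 means `bbb` has been seen, and we stay there forever. Accept from q3.
A 4-state machine:
        a   b  
>  q0   q0  q1 
   q1   q0  q2 
   q2   q0  q3 
 * q3   q3  q3 
(> = start, * = accepting)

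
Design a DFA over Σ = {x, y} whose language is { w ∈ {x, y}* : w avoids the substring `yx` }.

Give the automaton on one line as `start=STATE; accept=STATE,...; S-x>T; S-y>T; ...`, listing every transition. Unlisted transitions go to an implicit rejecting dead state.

This is the complement of 'contains `yx`'. Use the same substring-matching states — A through C holding how much of `yx` has just been matched — but flip the accepting set: everything except the trap C accepts.
3 states suffice.
       x  y 
>* A   A  B 
 * B   C  B 
   C   C  C 
(> = start, * = accepting)

start=A; accept=A,B; A-x>A; A-y>B; B-x>C; B-y>B; C-x>C; C-y>C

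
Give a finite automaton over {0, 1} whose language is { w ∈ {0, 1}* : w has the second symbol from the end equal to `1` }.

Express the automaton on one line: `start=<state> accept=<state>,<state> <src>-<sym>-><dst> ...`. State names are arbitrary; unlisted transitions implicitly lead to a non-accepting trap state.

start=s0 accept=s5,s6 s0-0->s1 s0-1->s2 s1-0->s3 s1-1->s4 s2-0->s5 s2-1->s6 s3-0->s3 s3-1->s4 s4-0->s5 s4-1->s6 s5-0->s3 s5-1->s4 s6-0->s5 s6-1->s6

A DFA must remember the last 2 symbols (since which symbol is second-to-last isn't known until the input ends). Use one state per possible window of the last ≤2 symbols; accept from those whose window starts with `1`.
With 7 states:
        0   1  
>  s0   s1  s2 
   s1   s3  s4 
   s2   s5  s6 
   s3   s3  s4 
   s4   s5  s6 
 * s5   s3  s4 
 * s6   s5  s6 
(> = start, * = accepting)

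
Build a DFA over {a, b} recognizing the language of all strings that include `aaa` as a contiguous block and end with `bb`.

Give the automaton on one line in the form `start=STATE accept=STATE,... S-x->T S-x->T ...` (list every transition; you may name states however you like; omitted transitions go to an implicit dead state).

Handle the two conditions separately and then intersect. One (4 states) tracks whether and how much of `aaa` has been seen; the other (3 states) tracks how much of the suffix `bb` has currently been matched. Each combined state is a pair, one component from each; accept when both components accept.
8 states suffice.
        a   b  
>  S0   S1  S2 
   S1   S3  S2 
   S2   S1  S4 
   S3   S5  S2 
   S4   S1  S4 
   S5   S5  S6 
   S6   S5  S7 
 * S7   S5  S7 
(> = start, * = accepting)

start=S0 accept=S7 S0-a->S1 S0-b->S2 S1-a->S3 S1-b->S2 S2-a->S1 S2-b->S4 S3-a->S5 S3-b->S2 S4-a->S1 S4-b->S4 S5-a->S5 S5-b->S6 S6-a->S5 S6-b->S7 S7-a->S5 S7-b->S7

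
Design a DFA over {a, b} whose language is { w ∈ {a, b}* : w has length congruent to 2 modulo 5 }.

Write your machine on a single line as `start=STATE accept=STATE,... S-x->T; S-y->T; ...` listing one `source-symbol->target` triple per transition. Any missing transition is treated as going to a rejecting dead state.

Count input length modulo 5: every symbol advances one step around the cycle q0 → q1 → q2 → q3 → q4 → q0. Accept at q2.
With 5 states:
        a   b  
>  q0   q1  q1 
   q1   q2  q2 
 * q2   q3  q3 
   q3   q4  q4 
   q4   q0  q0 
(> = start, * = accepting)

start=q0; accept=q2; q0-a->q1; q0-b->q1; q1-a->q2; q1-b->q2; q2-a->q3; q2-b->q3; q3-a->q4; q3-b->q4; q4-a->q0; q4-b->q0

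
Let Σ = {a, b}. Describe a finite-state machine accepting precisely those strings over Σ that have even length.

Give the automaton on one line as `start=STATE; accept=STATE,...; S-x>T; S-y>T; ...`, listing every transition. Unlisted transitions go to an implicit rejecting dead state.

Only the length mod 2 matters, so use a 2-cycle: from any state, every input symbol moves to the next state, wrapping S1 back to S0. Mark S0 accepting.
A 2-state machine:
        a   b  
>* S0   S1  S1 
   S1   S0  S0 
(> = start, * = accepting)

start=S0; accept=S0; S0-a>S1; S0-b>S1; S1-a>S0; S1-b>S0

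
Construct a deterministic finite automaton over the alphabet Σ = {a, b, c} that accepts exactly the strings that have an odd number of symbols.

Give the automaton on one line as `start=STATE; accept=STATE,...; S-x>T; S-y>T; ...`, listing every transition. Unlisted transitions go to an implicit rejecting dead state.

start=S0; accept=S1; S0-a>S1; S0-b>S1; S0-c>S1; S1-a>S0; S1-b>S0; S1-c>S0

Only the length mod 2 matters, so use a 2-cycle: from any state, every input symbol moves to the next state, wrapping S1 back to S0. Mark S1 accepting.
With 2 states:
        a   b   c  
>  S0   S1  S1  S1 
 * S1   S0  S0  S0 
(> = start, * = accepting)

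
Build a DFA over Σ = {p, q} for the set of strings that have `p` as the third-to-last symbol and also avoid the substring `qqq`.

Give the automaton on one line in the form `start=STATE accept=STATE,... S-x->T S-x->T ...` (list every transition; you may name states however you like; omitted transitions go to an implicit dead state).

Handle the two conditions separately and then intersect. The first has 15 states tracking the last 3 symbols read; the second has 4 states tracking partial matches of the forbidden pattern `qqq`. A product state is a pair (one from each), accepting exactly when both do.
A 22-state machine:
          p    q  
>  s0     s1   s2 
   s1     s3   s4 
   s2     s5   s6 
   s3     s7   s8 
   s4     s9  s10 
   s5    s11  s12 
   s6    s13  s14 
 * s7     s7   s8 
 * s8     s9  s10 
 * s9    s11  s12 
 * s10   s13  s14 
   s11    s7   s8 
   s12    s9  s10 
   s13   s11  s12 
   s14   s15  s14 
   s15   s16  s17 
   s16   s18  s19 
   s17   s20  s21 
   s18   s18  s19 
   s19   s20  s21 
   s20   s16  s17 
   s21   s15  s14 
(> = start, * = accepting)

start=s0 accept=s7,s8,s9,s10 s0-p->s1 s0-q->s2 s1-p->s3 s1-q->s4 s2-p->s5 s2-q->s6 s3-p->s7 s3-q->s8 s4-p->s9 s4-q->s10 s5-p->s11 s5-q->s12 s6-p->s13 s6-q->s14 s7-p->s7 s7-q->s8 s8-p->s9 s8-q->s10 s9-p->s11 s9-q->s12 s10-p->s13 s10-q->s14 s11-p->s7 s11-q->s8 s12-p->s9 s12-q->s10 s13-p->s11 s13-q->s12 s14-p->s15 s14-q->s14 s15-p->s16 s15-q->s17 s16-p->s18 s16-q->s19 s17-p->s20 s17-q->s21 s18-p->s18 s18-q->s19 s19-p->s20 s19-q->s21 s20-p->s16 s20-q->s17 s21-p->s15 s21-q->s14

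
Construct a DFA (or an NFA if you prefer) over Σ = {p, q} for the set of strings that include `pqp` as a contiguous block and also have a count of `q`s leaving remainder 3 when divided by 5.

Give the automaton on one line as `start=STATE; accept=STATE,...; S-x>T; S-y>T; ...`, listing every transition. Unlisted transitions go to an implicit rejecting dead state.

Build one automaton per condition and run them in lockstep. The first has 4 states tracking whether and how much of `pqp` has been seen; the second has 5 states tracking the count of `q`s modulo 5. A product state is a pair (one from each), accepting exactly when both do.
A 20-state machine:
          p    q  
>  s0     s1   s2 
   s1     s1   s3 
   s2     s4   s5 
   s3     s6   s5 
   s4     s4   s7 
   s5     s8   s9 
   s6     s6  s10 
   s7    s10   s9 
   s8     s8  s11 
   s9    s12  s13 
   s10   s10  s14 
   s11   s14  s13 
   s12   s12  s15 
   s13   s16   s0 
 * s14   s14  s17 
   s15   s17   s0 
   s16   s16  s18 
   s17   s17  s19 
   s18   s19   s2 
   s19   s19   s6 
(> = start, * = accepting)

start=s0; accept=s14; s0-p>s1; s0-q>s2; s1-p>s1; s1-q>s3; s2-p>s4; s2-q>s5; s3-p>s6; s3-q>s5; s4-p>s4; s4-q>s7; s5-p>s8; s5-q>s9; s6-p>s6; s6-q>s10; s7-p>s10; s7-q>s9; s8-p>s8; s8-q>s11; s9-p>s12; s9-q>s13; s10-p>s10; s10-q>s14; s11-p>s14; s11-q>s13; s12-p>s12; s12-q>s15; s13-p>s16; s13-q>s0; s14-p>s14; s14-q>s17; s15-p>s17; s15-q>s0; s16-p>s16; s16-q>s18; s17-p>s17; s17-q>s19; s18-p>s19; s18-q>s2; s19-p>s19; s19-q>s6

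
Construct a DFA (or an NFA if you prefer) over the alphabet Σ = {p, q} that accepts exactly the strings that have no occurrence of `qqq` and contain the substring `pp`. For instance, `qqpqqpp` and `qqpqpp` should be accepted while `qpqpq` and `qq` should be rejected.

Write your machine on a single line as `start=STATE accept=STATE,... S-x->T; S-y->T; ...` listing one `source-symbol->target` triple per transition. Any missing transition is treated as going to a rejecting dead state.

Build one automaton per condition and run them in lockstep. One (4 states) tracks partial matches of the forbidden pattern `qqq`; the other (3 states) tracks whether and how much of `pp` has been seen. Each combined state is a pair, one component from each; accept when both components accept. After merging equivalent states the machine shrinks.
An 8-state machine:
        p   q  
>  s0   s1  s2 
   s1   s3  s2 
   s2   s1  s4 
 * s3   s3  s5 
   s4   s1  s6 
 * s5   s3  s7 
   s6   s6  s6 
 * s7   s3  s6 
(> = start, * = accepting)

start=s0; accept=s3,s5,s7; s0-p->s1; s0-q->s2; s1-p->s3; s1-q->s2; s2-p->s1; s2-q->s4; s3-p->s3; s3-q->s5; s4-p->s1; s4-q->s6; s5-p->s3; s5-q->s7; s6-p->s6; s6-q->s6; s7-p->s3; s7-q->s6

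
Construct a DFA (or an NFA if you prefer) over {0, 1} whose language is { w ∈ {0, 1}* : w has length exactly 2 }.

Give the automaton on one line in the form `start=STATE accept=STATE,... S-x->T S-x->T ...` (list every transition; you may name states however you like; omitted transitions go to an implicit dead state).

We only need to distinguish lengths 0, 1, …, 2, and '>2'. Chain s0 → s1 → s2 → s3 on every symbol, with s3 looping. Accepting states: {s2}.
        0   1  
>  s0   s1  s1 
   s1   s2  s2 
 * s2   s3  s3 
   s3   s3  s3 
(> = start, * = accepting)

start=s0 accept=s2 s0-0->s1 s0-1->s1 s1-0->s2 s1-1->s2 s2-0->s3 s2-1->s3 s3-0->s3 s3-1->s3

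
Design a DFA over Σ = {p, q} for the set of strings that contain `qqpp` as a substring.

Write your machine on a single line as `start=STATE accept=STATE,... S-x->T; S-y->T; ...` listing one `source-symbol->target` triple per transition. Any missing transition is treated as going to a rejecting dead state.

start=A; accept=E; A-p->A; A-q->B; B-p->A; B-q->C; C-p->D; C-q->C; D-p->E; D-q->B; E-p->E; E-q->E

Track how much of `qqpp` has been matched so far: state A is no progress, E is the absorbing accept state reached once `qqpp` has occurred. Intermediate states record partial matches; on a mismatch, fall back to the longest reusable overlap.
With 5 states:
       p  q 
>  A   A  B 
   B   A  C 
   C   D  C 
   D   E  B 
 * E   E  E 
(> = start, * = accepting)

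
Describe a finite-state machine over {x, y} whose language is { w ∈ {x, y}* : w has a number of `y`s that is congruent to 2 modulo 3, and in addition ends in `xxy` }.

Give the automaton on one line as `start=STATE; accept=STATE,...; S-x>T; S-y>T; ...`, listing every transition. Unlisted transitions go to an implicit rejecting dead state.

start=A; accept=J; A-x>B; A-y>C; B-x>D; B-y>C; C-x>E; C-y>F; D-x>D; D-y>G; E-x>H; E-y>F; F-x>I; F-y>A; G-x>E; G-y>F; H-x>H; H-y>J; I-x>K; I-y>A; J-x>I; J-y>A; K-x>K; K-y>L; L-x>B; L-y>C

Handle the two conditions separately and then intersect. One (3 states) tracks the count of `y`s modulo 3; the other (4 states) tracks how much of the suffix `xxy` has currently been matched. Each combined state is a pair, one component from each; accept when both components accept.
A 12-state machine:
       x  y 
>  A   B  C 
   B   D  C 
   C   E  F 
   D   D  G 
   E   H  F 
   F   I  A 
   G   E  F 
   H   H  J 
   I   K  A 
 * J   I  A 
   K   K  L 
   L   B  C 
(> = start, * = accepting)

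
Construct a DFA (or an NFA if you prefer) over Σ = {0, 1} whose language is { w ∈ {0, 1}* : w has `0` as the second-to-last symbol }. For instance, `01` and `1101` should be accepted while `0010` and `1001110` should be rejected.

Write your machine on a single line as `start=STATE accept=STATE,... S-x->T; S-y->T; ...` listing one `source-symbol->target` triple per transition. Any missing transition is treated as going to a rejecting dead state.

A DFA must remember the last 2 symbols (since which symbol is second-to-last isn't known until the input ends). Use one state per possible window of the last ≤2 symbols; accept from those whose window starts with `0`.
With 7 states:
        0   1  
>  S0   S1  S2 
   S1   S3  S4 
   S2   S5  S6 
 * S3   S3  S4 
 * S4   S5  S6 
   S5   S3  S4 
   S6   S5  S6 
(> = start, * = accepting)

start=S0; accept=S3,S4; S0-0->S1; S0-1->S2; S1-0->S3; S1-1->S4; S2-0->S5; S2-1->S6; S3-0->S3; S3-1->S4; S4-0->S5; S4-1->S6; S5-0->S3; S5-1->S4; S6-0->S5; S6-1->S6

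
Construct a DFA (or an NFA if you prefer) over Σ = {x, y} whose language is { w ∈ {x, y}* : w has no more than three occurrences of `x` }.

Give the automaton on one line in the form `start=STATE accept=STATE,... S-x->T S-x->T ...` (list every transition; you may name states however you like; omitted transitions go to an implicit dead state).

Only the number of `x`s matters, and only up to 4. Make a chain A → B → C → D → E advanced by each `x` (with E absorbing); every other symbol self-loops. The accepting set is {A, B, C, D}.
With 5 states:
       x  y 
>* A   B  A 
 * B   C  B 
 * C   D  C 
 * D   E  D 
   E   E  E 
(> = start, * = accepting)

start=A accept=A,B,C,D A-x->B A-y->A B-x->C B-y->B C-x->D C-y->C D-x->E D-y->D E-x->E E-y->E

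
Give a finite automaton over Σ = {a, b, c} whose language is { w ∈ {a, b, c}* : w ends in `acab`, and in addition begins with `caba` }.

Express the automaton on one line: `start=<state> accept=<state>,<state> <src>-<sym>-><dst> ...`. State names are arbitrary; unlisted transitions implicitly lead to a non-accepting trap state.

Run two small machines in parallel and take their product. The first has 5 states tracking how much of the suffix `acab` has currently been matched; the second has 6 states tracking whether the input so far still matches the prefix `caba`. A product state is a pair (one from each), accepting exactly when both do. Equivalent product states are then merged.
10 states suffice.
        a   b   c  
>  q0   q1  q1  q2 
   q1   q1  q1  q1 
   q2   q3  q1  q1 
   q3   q1  q4  q1 
   q4   q5  q1  q1 
   q5   q5  q6  q7 
   q6   q5  q6  q6 
   q7   q8  q6  q6 
   q8   q5  q9  q7 
 * q9   q5  q6  q6 
(> = start, * = accepting)

start=q0 accept=q9 q0-a->q1 q0-b->q1 q0-c->q2 q1-a->q1 q1-b->q1 q1-c->q1 q2-a->q3 q2-b->q1 q2-c->q1 q3-a->q1 q3-b->q4 q3-c->q1 q4-a->q5 q4-b->q1 q4-c->q1 q5-a->q5 q5-b->q6 q5-c->q7 q6-a->q5 q6-b->q6 q6-c->q6 q7-a->q8 q7-b->q6 q7-c->q6 q8-a->q5 q8-b->q9 q8-c->q7 q9-a->q5 q9-b->q6 q9-c->q6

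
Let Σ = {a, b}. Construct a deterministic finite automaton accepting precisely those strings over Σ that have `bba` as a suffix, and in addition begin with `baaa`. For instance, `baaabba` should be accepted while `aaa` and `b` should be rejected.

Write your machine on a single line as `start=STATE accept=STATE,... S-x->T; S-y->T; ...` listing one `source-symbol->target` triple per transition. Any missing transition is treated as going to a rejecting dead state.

start=q0; accept=q11; q0-a->q1; q0-b->q2; q1-a->q1; q1-b->q3; q2-a->q4; q2-b->q5; q3-a->q1; q3-b->q5; q4-a->q6; q4-b->q3; q5-a->q7; q5-b->q5; q6-a->q8; q6-b->q3; q7-a->q1; q7-b->q3; q8-a->q8; q8-b->q9; q9-a->q8; q9-b->q10; q10-a->q11; q10-b->q10; q11-a->q8; q11-b->q9

Handle the two conditions separately and then intersect. The first has 4 states tracking how much of the suffix `bba` has currently been matched; the second has 6 states tracking whether the input so far still matches the prefix `baaa`. A product state is a pair (one from each), accepting exactly when both do.
A 12-state machine:
          a    b  
>  q0     q1   q2 
   q1     q1   q3 
   q2     q4   q5 
   q3     q1   q5 
   q4     q6   q3 
   q5     q7   q5 
   q6     q8   q3 
   q7     q1   q3 
   q8     q8   q9 
   q9     q8  q10 
   q10   q11  q10 
 * q11    q8   q9 
(> = start, * = accepting)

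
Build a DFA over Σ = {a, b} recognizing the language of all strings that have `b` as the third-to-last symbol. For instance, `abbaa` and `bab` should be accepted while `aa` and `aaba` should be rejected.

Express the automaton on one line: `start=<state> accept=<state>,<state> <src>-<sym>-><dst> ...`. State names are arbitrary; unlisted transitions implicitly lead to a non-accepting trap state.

A DFA must remember the last 3 symbols (since which symbol is third-to-last isn't known until the input ends). Use one state per possible window of the last ≤3 symbols; accept from those whose window starts with `b`.
A 15-state machine:
          a    b  
>  S0     S1   S2 
   S1     S3   S4 
   S2     S5   S6 
   S3     S7   S8 
   S4     S9  S10 
   S5    S11  S12 
   S6    S13  S14 
   S7     S7   S8 
   S8     S9  S10 
   S9    S11  S12 
   S10   S13  S14 
 * S11    S7   S8 
 * S12    S9  S10 
 * S13   S11  S12 
 * S14   S13  S14 
(> = start, * = accepting)

start=S0 accept=S11,S12,S13,S14 S0-a->S1 S0-b->S2 S1-a->S3 S1-b->S4 S2-a->S5 S2-b->S6 S3-a->S7 S3-b->S8 S4-a->S9 S4-b->S10 S5-a->S11 S5-b->S12 S6-a->S13 S6-b->S14 S7-a->S7 S7-b->S8 S8-a->S9 S8-b->S10 S9-a->S11 S9-b->S12 S10-a->S13 S10-b->S14 S11-a->S7 S11-b->S8 S12-a->S9 S12-b->S10 S13-a->S11 S13-b->S12 S14-a->S13 S14-b->S14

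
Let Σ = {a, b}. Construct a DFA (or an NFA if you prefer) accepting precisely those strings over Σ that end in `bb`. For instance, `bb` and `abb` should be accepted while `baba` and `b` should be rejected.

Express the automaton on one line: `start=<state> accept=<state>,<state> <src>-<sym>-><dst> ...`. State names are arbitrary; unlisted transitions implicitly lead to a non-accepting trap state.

Remember how much of `bb` the current input suffix matches. State S0 means no match yet; S1 means the last symbol is `b`; S2 means the last 2 symbols are `bb`. Only S2 accepts. On a mismatch, fall back to the longest proper suffix that is still a prefix of `bb`.
3 states suffice.
        a   b  
>  S0   S0  S1 
   S1   S0  S2 
 * S2   S0  S2 
(> = start, * = accepting)

start=S0 accept=S2 S0-a->S0 S0-b->S1 S1-a->S0 S1-b->S2 S2-a->S0 S2-b->S2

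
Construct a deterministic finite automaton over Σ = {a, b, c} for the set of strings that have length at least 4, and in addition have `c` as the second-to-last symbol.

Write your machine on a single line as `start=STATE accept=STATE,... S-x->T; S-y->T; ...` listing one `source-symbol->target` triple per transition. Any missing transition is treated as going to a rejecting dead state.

Build one automaton per condition and run them in lockstep. The first has 6 states tracking the input length, saturating at 5; the second has 13 states tracking the last 2 symbols read. A product state is a pair (one from each), accepting exactly when both do. Minimizing collapses redundant product states.
A 6-state machine:
        a   b   c  
>  q0   q1  q1  q1 
   q1   q2  q2  q2 
   q2   q2  q2  q3 
   q3   q4  q4  q5 
 * q4   q2  q2  q3 
 * q5   q4  q4  q5 
(> = start, * = accepting)

start=q0; accept=q4,q5; q0-a->q1; q0-b->q1; q0-c->q1; q1-a->q2; q1-b->q2; q1-c->q2; q2-a->q2; q2-b->q2; q2-c->q3; q3-a->q4; q3-b->q4; q3-c->q5; q4-a->q2; q4-b->q2; q4-c->q3; q5-a->q4; q5-b->q4; q5-c->q5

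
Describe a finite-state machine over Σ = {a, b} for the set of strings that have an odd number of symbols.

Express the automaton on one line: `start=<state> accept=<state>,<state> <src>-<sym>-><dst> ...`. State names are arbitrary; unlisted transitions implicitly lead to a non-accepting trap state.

start=q0 accept=q1 q0-a->q1 q0-b->q1 q1-a->q0 q1-b->q0

Only the length mod 2 matters, so use a 2-cycle: from any state, every input symbol moves to the next state, wrapping q1 back to q0. Mark q1 accepting.
2 states suffice.
        a   b  
>  q0   q1  q1 
 * q1   q0  q0 
(> = start, * = accepting)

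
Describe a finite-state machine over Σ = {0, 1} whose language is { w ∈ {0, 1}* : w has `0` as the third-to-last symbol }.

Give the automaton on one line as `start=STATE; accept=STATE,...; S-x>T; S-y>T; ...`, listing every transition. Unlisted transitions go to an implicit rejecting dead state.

Because acceptance depends on a position counted from the end, the machine has to buffer the most recent 3 symbols. Make each state the string of the last up-to-3 symbols read; on input `x` shift the window left and append `x`. Accept when the buffered window has length 3 and begins with `0`.
With 15 states:
          0    1  
>  s0     s1   s2 
   s1     s3   s4 
   s2     s5   s6 
   s3     s7   s8 
   s4     s9  s10 
   s5    s11  s12 
   s6    s13  s14 
 * s7     s7   s8 
 * s8     s9  s10 
 * s9    s11  s12 
 * s10   s13  s14 
   s11    s7   s8 
   s12    s9  s10 
   s13   s11  s12 
   s14   s13  s14 
(> = start, * = accepting)

start=s0; accept=s7,s8,s9,s10; s0-0>s1; s0-1>s2; s1-0>s3; s1-1>s4; s2-0>s5; s2-1>s6; s3-0>s7; s3-1>s8; s4-0>s9; s4-1>s10; s5-0>s11; s5-1>s12; s6-0>s13; s6-1>s14; s7-0>s7; s7-1>s8; s8-0>s9; s8-1>s10; s9-0>s11; s9-1>s12; s10-0>s13; s10-1>s14; s11-0>s7; s11-1>s8; s12-0>s9; s12-1>s10; s13-0>s11; s13-1>s12; s14-0>s13; s14-1>s14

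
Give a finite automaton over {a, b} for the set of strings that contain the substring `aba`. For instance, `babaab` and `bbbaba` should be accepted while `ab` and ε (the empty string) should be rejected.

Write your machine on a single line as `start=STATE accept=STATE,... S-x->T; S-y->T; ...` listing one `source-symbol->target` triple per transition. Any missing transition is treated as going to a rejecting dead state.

States q0..q2 record the length of the longest prefix of `aba` that matches the current input suffix. Reaching q3 means `aba` has been seen, and we stay there forever. Accept from q3.
With 4 states:
        a   b  
>  q0   q1  q0 
   q1   q1  q2 
   q2   q3  q0 
 * q3   q3  q3 
(> = start, * = accepting)

start=q0; accept=q3; q0-a->q1; q0-b->q0; q1-a->q1; q1-b->q2; q2-a->q3; q2-b->q0; q3-a->q3; q3-b->q3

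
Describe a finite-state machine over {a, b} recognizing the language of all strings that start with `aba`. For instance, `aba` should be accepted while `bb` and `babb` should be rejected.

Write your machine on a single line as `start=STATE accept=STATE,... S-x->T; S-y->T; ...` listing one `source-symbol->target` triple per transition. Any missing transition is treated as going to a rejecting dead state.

Check the first 3 symbols one by one: S0 through S2 record how many have matched `aba` so far; any wrong symbol goes to the dead state S4. After all 3 match we enter the accepting sink S3.
With 5 states:
        a   b  
>  S0   S1  S4 
   S1   S4  S2 
   S2   S3  S4 
 * S3   S3  S3 
   S4   S4  S4 
(> = start, * = accepting)

start=S0; accept=S3; S0-a->S1; S0-b->S4; S1-a->S4; S1-b->S2; S2-a->S3; S2-b->S4; S3-a->S3; S3-b->S3; S4-a->S4; S4-b->S4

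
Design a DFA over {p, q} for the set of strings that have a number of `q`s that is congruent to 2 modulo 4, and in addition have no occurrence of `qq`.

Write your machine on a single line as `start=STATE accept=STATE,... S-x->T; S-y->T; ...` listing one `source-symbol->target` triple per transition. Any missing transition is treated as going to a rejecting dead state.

Run two small machines in parallel and take their product. The first has 4 states tracking the count of `q`s modulo 4; the second has 3 states tracking partial matches of the forbidden pattern `qq`. A product state is a pair (one from each), accepting exactly when both do.
A 12-state machine:
          p    q  
>  s0     s0   s1 
   s1     s2   s3 
   s2     s2   s4 
   s3     s3   s5 
 * s4     s6   s5 
   s5     s5   s7 
 * s6     s6   s8 
   s7     s7   s9 
   s8    s10   s7 
   s9     s9   s3 
   s10   s10  s11 
   s11    s0   s9 
(> = start, * = accepting)

start=s0; accept=s4,s6; s0-p->s0; s0-q->s1; s1-p->s2; s1-q->s3; s2-p->s2; s2-q->s4; s3-p->s3; s3-q->s5; s4-p->s6; s4-q->s5; s5-p->s5; s5-q->s7; s6-p->s6; s6-q->s8; s7-p->s7; s7-q->s9; s8-p->s10; s8-q->s7; s9-p->s9; s9-q->s3; s10-p->s10; s10-q->s11; s11-p->s0; s11-q->s9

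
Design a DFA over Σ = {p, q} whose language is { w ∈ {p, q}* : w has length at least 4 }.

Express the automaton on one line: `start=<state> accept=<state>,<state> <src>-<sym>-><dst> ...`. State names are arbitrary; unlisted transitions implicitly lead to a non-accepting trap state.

Count input length up to 5: every symbol moves from s0 toward s5, which means 'more than 4' and absorbs. Accept from {s4, s5}.
        p   q  
>  s0   s1  s1 
   s1   s2  s2 
   s2   s3  s3 
   s3   s4  s4 
 * s4   s5  s5 
 * s5   s5  s5 
(> = start, * = accepting)

start=s0 accept=s4,s5 s0-p->s1 s0-q->s1 s1-p->s2 s1-q->s2 s2-p->s3 s2-q->s3 s3-p->s4 s3-q->s4 s4-p->s5 s4-q->s5 s5-p->s5 s5-q->s5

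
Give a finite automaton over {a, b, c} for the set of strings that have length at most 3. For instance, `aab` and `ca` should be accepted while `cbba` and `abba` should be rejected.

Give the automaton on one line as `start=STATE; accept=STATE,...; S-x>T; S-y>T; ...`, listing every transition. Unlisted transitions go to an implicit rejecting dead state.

start=s0; accept=s0,s1,s2,s3; s0-a>s1; s0-b>s1; s0-c>s1; s1-a>s2; s1-b>s2; s1-c>s2; s2-a>s3; s2-b>s3; s2-c>s3; s3-a>s4; s3-b>s4; s3-c>s4; s4-a>s4; s4-b>s4; s4-c>s4

We only need to distinguish lengths 0, 1, …, 3, and '>3'. Chain s0 → s1 → s2 → s3 → s4 on every symbol, with s4 looping. Accepting states: {s0, s1, s2, s3}.
A 5-state machine:
        a   b   c  
>* s0   s1  s1  s1 
 * s1   s2  s2  s2 
 * s2   s3  s3  s3 
 * s3   s4  s4  s4 
   s4   s4  s4  s4 
(> = start, * = accepting)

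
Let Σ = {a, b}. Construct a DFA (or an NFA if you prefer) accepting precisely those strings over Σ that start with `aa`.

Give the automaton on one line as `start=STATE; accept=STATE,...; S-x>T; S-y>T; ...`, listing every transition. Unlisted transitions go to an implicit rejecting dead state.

start=S0; accept=S2; S0-a>S1; S0-b>S3; S1-a>S2; S1-b>S3; S2-a>S2; S2-b>S2; S3-a>S3; S3-b>S3

Check the first 2 symbols one by one: S0 through S1 record how many have matched `aa` so far; any wrong symbol goes to the dead state S3. After all 2 match we enter the accepting sink S2.
With 4 states:
        a   b  
>  S0   S1  S3 
   S1   S2  S3 
 * S2   S2  S2 
   S3   S3  S3 
(> = start, * = accepting)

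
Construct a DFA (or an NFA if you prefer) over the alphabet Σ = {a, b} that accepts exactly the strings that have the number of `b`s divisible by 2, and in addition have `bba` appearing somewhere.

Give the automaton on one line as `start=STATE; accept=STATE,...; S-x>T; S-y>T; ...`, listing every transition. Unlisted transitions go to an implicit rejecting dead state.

Build one automaton per condition and run them in lockstep. One (2 states) tracks the count of `b`s modulo 2; the other (4 states) tracks whether and how much of `bba` has been seen. Each combined state is a pair, one component from each; accept when both components accept.
With 8 states:
        a   b  
>  S0   S0  S1 
   S1   S2  S3 
   S2   S2  S4 
   S3   S5  S6 
   S4   S0  S6 
 * S5   S5  S7 
   S6   S7  S3 
   S7   S7  S5 
(> = start, * = accepting)

start=S0; accept=S5; S0-a>S0; S0-b>S1; S1-a>S2; S1-b>S3; S2-a>S2; S2-b>S4; S3-a>S5; S3-b>S6; S4-a>S0; S4-b>S6; S5-a>S5; S5-b>S7; S6-a>S7; S6-b>S3; S7-a>S7; S7-b>S5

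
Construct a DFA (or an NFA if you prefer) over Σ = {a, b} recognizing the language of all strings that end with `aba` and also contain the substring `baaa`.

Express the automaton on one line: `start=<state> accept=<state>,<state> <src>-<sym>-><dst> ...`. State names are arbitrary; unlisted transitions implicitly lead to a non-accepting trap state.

Handle the two conditions separately and then intersect. One (4 states) tracks how much of the suffix `aba` has currently been matched; the other (5 states) tracks whether and how much of `baaa` has been seen. Each combined state is a pair, one component from each; accept when both components accept.
          a    b  
>  s0     s1   s2 
   s1     s1   s3 
   s2     s4   s2 
   s3     s5   s2 
   s4     s6   s3 
   s5     s6   s3 
   s6     s7   s3 
   s7     s7   s8 
   s8     s9  s10 
 * s9     s7   s8 
   s10    s7  s10 
(> = start, * = accepting)

start=s0 accept=s9 s0-a->s1 s0-b->s2 s1-a->s1 s1-b->s3 s2-a->s4 s2-b->s2 s3-a->s5 s3-b->s2 s4-a->s6 s4-b->s3 s5-a->s6 s5-b->s3 s6-a->s7 s6-b->s3 s7-a->s7 s7-b->s8 s8-a->s9 s8-b->s10 s9-a->s7 s9-b->s8 s10-a->s7 s10-b->s10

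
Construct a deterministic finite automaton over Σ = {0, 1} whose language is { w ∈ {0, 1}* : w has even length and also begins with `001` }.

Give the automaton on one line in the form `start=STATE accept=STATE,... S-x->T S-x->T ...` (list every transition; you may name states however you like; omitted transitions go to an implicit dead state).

start=A accept=F A-0->B A-1->C B-0->D B-1->C C-0->C C-1->C D-0->C D-1->E E-0->F E-1->F F-0->E F-1->E

Build one automaton per condition and run them in lockstep. The first has 2 states tracking the input length modulo 2; the second has 5 states tracking whether the input so far still matches the prefix `001`. A product state is a pair (one from each), accepting exactly when both do. Minimizing collapses redundant product states.
A 6-state machine:
       0  1 
>  A   B  C 
   B   D  C 
   C   C  C 
   D   C  E 
   E   F  F 
 * F   E  E 
(> = start, * = accepting)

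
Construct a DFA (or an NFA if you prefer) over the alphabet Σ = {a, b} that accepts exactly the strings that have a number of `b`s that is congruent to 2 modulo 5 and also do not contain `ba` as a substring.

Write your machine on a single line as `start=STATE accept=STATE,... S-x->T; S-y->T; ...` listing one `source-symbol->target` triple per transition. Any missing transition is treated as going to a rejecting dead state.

start=q0; accept=q3; q0-a->q0; q0-b->q1; q1-a->q2; q1-b->q3; q2-a->q2; q2-b->q2; q3-a->q2; q3-b->q4; q4-a->q2; q4-b->q5; q5-a->q2; q5-b->q6; q6-a->q2; q6-b->q1

Build one automaton per condition and run them in lockstep. One (5 states) tracks the count of `b`s modulo 5; the other (3 states) tracks partial matches of the forbidden pattern `ba`. Each combined state is a pair, one component from each; accept when both components accept. Minimizing collapses redundant product states.
7 states suffice.
        a   b  
>  q0   q0  q1 
   q1   q2  q3 
   q2   q2  q2 
 * q3   q2  q4 
   q4   q2  q5 
   q5   q2  q6 
   q6   q2  q1 
(> = start, * = accepting)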